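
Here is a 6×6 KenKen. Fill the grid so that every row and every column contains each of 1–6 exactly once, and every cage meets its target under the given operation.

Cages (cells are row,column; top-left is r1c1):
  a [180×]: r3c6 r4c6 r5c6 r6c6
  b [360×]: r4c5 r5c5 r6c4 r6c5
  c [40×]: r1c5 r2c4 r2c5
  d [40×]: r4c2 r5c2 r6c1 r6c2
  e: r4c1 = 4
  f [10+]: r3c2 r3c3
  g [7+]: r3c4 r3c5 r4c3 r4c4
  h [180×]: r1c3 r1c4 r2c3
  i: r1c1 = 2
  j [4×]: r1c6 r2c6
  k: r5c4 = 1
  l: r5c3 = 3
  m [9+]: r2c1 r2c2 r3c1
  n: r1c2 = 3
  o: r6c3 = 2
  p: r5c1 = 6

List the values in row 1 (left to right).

I is a freebie, leaving r1c1 = 2.
Cage n is a single given cell; hence r1c2 = 3.
The 3 cells of cage h must have product 180, leaving r1c3 = 5.
The 3 cells of cage h must have product 180, which forces r1c4 = 6.
Row 1 now contains 5, leaving r1c5 = 4.
Row 1 already has 4, leaving r1c6 = 1.
Cage h has product 180, so r2c3 = 6.
Column 6 now contains 1; hence r2c6 = 4.
6 is placed in column 3, which forces r3c3 = 4.
Cage e is a single given cell; hence r4c1 = 4.
Cage p is a single given cell, so r5c1 = 6.
Cage l is given, which forces r5c3 = 3.
Cage k is given, leaving r5c4 = 1.
Cage o is given, leaving r6c3 = 2.
4 is placed in row 3, leaving r3c2 = 6.
Cage g needs sum 7; hence r3c5 = 1.
Column 3 already has 2, leaving r4c3 = 1.
Cage b has product 360; hence r5c5 = 5.
5 is placed in row 5, which forces r5c6 = 2.
Cage b has product 360; hence r6c4 = 4.
The 3 cells of cage c must have product 40; hence r2c4 = 5.
Column 5 already has 5, leaving r2c5 = 2.
The 4 cells of cage d must have product 40, so r4c2 = 2.
Row 4 already has 2, leaving r4c4 = 3.
3 is placed in row 4; hence r4c5 = 6.
6 is placed in row 4, so r4c6 = 5.
Row 5 already has 2, leaving r5c2 = 4.
Column 5 now contains 6, so r6c5 = 3.
Row 6 already has 3, which forces r6c6 = 6.
Cage m has sum 9, so r2c1 = 3.
5 is placed in row 2, which forces r2c2 = 1.
Cage m has sum 9, leaving r3c1 = 5.
Column 4 now contains 3, so r3c4 = 2.
5 is placed in column 6, so r3c6 = 3.
Column 1 already has 5; hence r6c1 = 1.
1 is placed in column 2, leaving r6c2 = 5.
Filled in: 2 3 5 6 4 1 / 3 1 6 5 2 4 / 5 6 4 2 1 3 / 4 2 1 3 6 5 / 6 4 3 1 5 2 / 1 5 2 4 3 6.

2 3 5 6 4 1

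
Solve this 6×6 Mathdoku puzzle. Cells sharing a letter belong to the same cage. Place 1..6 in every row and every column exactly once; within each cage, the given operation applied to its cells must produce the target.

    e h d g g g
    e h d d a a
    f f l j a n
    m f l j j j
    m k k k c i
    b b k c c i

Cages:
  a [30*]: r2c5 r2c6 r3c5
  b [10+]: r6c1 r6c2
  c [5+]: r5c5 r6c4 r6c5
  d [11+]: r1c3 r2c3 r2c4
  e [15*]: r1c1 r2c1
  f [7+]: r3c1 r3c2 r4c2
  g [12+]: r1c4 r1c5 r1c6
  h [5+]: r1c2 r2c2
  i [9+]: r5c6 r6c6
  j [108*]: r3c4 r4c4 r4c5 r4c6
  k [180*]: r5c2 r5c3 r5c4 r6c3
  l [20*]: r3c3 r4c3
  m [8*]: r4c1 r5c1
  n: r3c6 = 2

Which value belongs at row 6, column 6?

5

Cage n is a single given cell, leaving r3c6 = 2.
In row 4, 5 can only go at r4c3, so r4c3 = 5.
5 is placed in column 3, leaving r3c3 = 4.
Row 4 needs a 4, and only r4c1 is open for it.
4 is placed in column 1; hence r5c1 = 2.
Row 5 already has 2; hence r5c5 = 1.
4 is placed in column 1, so r6c1 = 6.
Cage b's pair has sum 10, which forces r6c2 = 4.
1 is placed in column 5, so r6c5 = 3.
3 is placed in row 6, so r6c6 = 5.
Cage i's pair has sum 9; hence r5c6 = 4.
3 is placed in row 6, so r6c3 = 2.
Cage c needs sum 5; hence r6c4 = 1.
Row 2 needs a 4, and only r2c4 is open for it.
Row 1 needs a 4, and only r1c5 is open for it.
In row 1, 1 can only go at r1c3, so r1c3 = 1.
1 is placed in column 3, which forces r2c3 = 6.
6 is placed in column 3; hence r5c3 = 3.
Row 1 needs a 6, and only r1c6 is open for it.
The 3 cells of cage g must have sum 12, which forces r1c4 = 2.
Row 1 now contains 2, leaving r1c2 = 3.
Cage h's pair has sum 5, which forces r2c2 = 2.
Row 2 now contains 2, so r2c5 = 5.
Column 5 already has 5; hence r3c5 = 6.
Column 2 already has 3, which forces r4c2 = 1.
Column 5 already has 6, so r4c5 = 2.
Row 4 already has 1, leaving r4c6 = 3.
Row 1 already has 3, leaving r1c1 = 5.
Row 2 already has 5, which forces r2c1 = 3.
3 is placed in column 6, so r2c6 = 1.
Cage f has sum 7, leaving r3c1 = 1.
Column 2 already has 1, leaving r3c2 = 5.
Row 3 already has 6, leaving r3c4 = 3.
Row 4 now contains 3, so r4c4 = 6.
Column 2 now contains 5, leaving r5c2 = 6.
Column 4 now contains 6, leaving r5c4 = 5.
The full grid is 5 3 1 2 4 6 / 3 2 6 4 5 1 / 1 5 4 3 6 2 / 4 1 5 6 2 3 / 2 6 3 5 1 4 / 6 4 2 1 3 5.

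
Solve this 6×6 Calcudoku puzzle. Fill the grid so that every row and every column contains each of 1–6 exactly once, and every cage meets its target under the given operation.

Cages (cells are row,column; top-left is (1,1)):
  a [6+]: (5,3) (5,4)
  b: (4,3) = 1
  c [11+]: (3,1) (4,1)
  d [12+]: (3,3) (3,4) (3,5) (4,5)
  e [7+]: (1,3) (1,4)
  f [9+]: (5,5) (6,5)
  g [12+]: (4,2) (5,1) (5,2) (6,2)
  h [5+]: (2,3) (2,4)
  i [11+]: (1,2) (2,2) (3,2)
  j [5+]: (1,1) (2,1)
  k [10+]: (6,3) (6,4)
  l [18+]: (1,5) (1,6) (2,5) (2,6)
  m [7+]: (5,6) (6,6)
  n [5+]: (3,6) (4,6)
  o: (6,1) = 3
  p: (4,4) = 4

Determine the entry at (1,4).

5

Cage b is a single given cell; hence (4,3) = 1.
P is a freebie, so (4,4) = 4.
O is a freebie, leaving (6,1) = 3.
Column 4 already has 4, which forces (6,4) = 6.
Row 6 now contains 6; hence (6,3) = 4.
Row 6 now contains 4, so (6,5) = 5.
Column 3 now contains 4, leaving (5,3) = 5.
Cage a's pair has sum 6, so (5,4) = 1.
Column 5 already has 5; hence (5,5) = 4.
5 is placed in row 5; hence (5,6) = 6.
The two cells of cage e must have sum 7, leaving (1,3) = 2.
The two cells of cage e must have sum 7, which forces (1,4) = 5.
Row 1 already has 5, leaving (1,6) = 4.
Column 3 now contains 2, so (2,3) = 3.
Row 2 already has 3, which forces (2,4) = 2.
Row 2 already has 3; hence (2,5) = 6.
4 is placed in column 6, which forces (2,6) = 5.
Column 3 already has 3, leaving (3,3) = 6.
Column 4 already has 2; hence (3,4) = 3.
Row 3 now contains 3, which forces (3,5) = 1.
Row 3 now contains 3; hence (3,6) = 2.
2 is placed in column 6; hence (4,6) = 3.
Row 5 now contains 6, leaving (5,1) = 2.
The 4 cells of cage g must have sum 12, leaving (5,2) = 3.
The two cells of cage m must have sum 7, so (6,6) = 1.
4 is placed in row 1, which forces (1,1) = 1.
Cage i has sum 11, so (1,2) = 6.
Column 5 already has 6, leaving (1,5) = 3.
The two cells of cage j must have sum 5, which forces (2,1) = 4.
Cage i needs sum 11, which forces (2,2) = 1.
Row 3 now contains 6; hence (3,1) = 5.
The 3 cells of cage i must have sum 11; hence (3,2) = 4.
Cage c needs two cells with sum 11, so (4,1) = 6.
The 4 cells of cage g must have sum 12, leaving (4,2) = 5.
3 is placed in row 4, which forces (4,5) = 2.
Row 6 already has 1, which forces (6,2) = 2.
The full grid is 1 6 2 5 3 4 / 4 1 3 2 6 5 / 5 4 6 3 1 2 / 6 5 1 4 2 3 / 2 3 5 1 4 6 / 3 2 4 6 5 1.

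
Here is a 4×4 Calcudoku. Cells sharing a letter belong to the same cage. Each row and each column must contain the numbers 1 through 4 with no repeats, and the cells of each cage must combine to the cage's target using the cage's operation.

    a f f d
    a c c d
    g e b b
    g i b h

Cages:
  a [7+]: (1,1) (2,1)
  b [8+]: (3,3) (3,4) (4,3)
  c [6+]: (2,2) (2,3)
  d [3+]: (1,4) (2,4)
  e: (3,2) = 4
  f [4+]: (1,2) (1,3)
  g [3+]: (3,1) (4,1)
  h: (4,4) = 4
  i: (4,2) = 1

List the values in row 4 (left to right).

2 1 3 4

Cage e is given, which forces (3,2) = 4.
Cage i is a single given cell, leaving (4,2) = 1.
Cage h is given, so (4,4) = 4.
Column 2 now contains 1; hence (1,2) = 3.
The two cells of cage f must have sum 4, so (1,3) = 1.
1 is placed in row 1, so (1,4) = 2.
4 is placed in column 2, which forces (2,2) = 2.
The two cells of cage c must have sum 6; hence (2,3) = 4.
Column 4 now contains 2, leaving (2,4) = 1.
Cage g's pair has sum 3, which forces (3,1) = 1.
Cage b has sum 8; hence (3,3) = 2.
Cage b has sum 8, so (3,4) = 3.
1 is placed in row 4, leaving (4,1) = 2.
Cage b needs sum 8, so (4,3) = 3.
Row 1 already has 3, so (1,1) = 4.
4 is placed in row 2, which forces (2,1) = 3.
Completed grid: 4 3 1 2 / 3 2 4 1 / 1 4 2 3 / 2 1 3 4.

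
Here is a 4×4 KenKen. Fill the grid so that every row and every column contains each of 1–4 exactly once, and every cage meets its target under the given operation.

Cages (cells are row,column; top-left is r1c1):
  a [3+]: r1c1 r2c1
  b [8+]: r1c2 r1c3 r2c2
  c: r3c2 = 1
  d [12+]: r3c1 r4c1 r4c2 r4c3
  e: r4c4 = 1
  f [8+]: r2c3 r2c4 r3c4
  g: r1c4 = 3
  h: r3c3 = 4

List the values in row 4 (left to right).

Cage g is a single given cell, so r1c4 = 3.
Cage c is a single given cell, leaving r3c2 = 1.
Cage h is a single given cell; hence r3c3 = 4.
Row 3 already has 4, which forces r3c4 = 2.
Cage e is given, leaving r4c4 = 1.
Cage b needs sum 8, leaving r1c2 = 4.
The 3 cells of cage f must have sum 8, so r2c3 = 2.
Column 4 now contains 1, which forces r2c4 = 4.
Row 3 already has 4, which forces r3c1 = 3.
2 is placed in column 3, which forces r4c3 = 3.
Cage a needs two cells with sum 3, which forces r1c1 = 2.
2 is placed in column 3, leaving r1c3 = 1.
Row 2 already has 2, so r2c1 = 1.
Row 2 already has 2, which forces r2c2 = 3.
The 4 cells of cage d must have sum 12; hence r4c1 = 4.
Row 4 now contains 3, which forces r4c2 = 2.
Filled in: 2 4 1 3 / 1 3 2 4 / 3 1 4 2 / 4 2 3 1.

4 2 3 1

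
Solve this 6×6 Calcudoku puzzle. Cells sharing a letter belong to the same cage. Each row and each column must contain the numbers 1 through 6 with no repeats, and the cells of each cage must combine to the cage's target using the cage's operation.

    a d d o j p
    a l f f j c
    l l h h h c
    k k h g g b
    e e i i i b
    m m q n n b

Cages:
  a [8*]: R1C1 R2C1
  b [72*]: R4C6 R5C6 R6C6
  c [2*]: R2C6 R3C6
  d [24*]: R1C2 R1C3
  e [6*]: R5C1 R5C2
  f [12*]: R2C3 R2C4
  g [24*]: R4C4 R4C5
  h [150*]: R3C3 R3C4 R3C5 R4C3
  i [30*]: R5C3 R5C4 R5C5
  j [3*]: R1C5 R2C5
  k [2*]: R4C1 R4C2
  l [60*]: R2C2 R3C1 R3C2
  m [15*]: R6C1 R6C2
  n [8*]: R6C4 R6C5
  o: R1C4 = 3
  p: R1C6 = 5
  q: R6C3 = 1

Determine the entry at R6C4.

Cage o is given, which forces R1C4 = 3.
3 is placed in row 1, which forces R1C5 = 1.
P is a freebie, which forces R1C6 = 5.
1 is placed in column 5; hence R2C5 = 3.
Cage h needs product 150, so R4C3 = 5.
Cage q is a single given cell; hence R6C3 = 1.
Row 1 needs a 2, and only R1C1 is open for it.
Column 1 now contains 2, leaving R2C1 = 4.
Column 1 now contains 2, leaving R4C1 = 1.
Cage k needs two cells with product 2, so R4C2 = 2.
Cage l needs product 60, so R2C2 = 5.
Cage l has product 60, so R3C1 = 3.
Cage l has product 60, so R3C2 = 4.
Row 3 now contains 3, so R3C3 = 6.
Cage e's pair has product 6, so R5C1 = 6.
The two cells of cage e must have product 6, so R5C2 = 1.
Column 3 already has 6, which forces R5C3 = 3.
Row 5 already has 3, which forces R5C6 = 4.
Column 1 already has 3, leaving R6C1 = 5.
Column 2 already has 5, leaving R6C2 = 3.
Row 6 already has 3; hence R6C6 = 6.
Column 2 now contains 4; hence R1C2 = 6.
Column 3 already has 6, which forces R1C3 = 4.
Column 3 already has 6; hence R2C3 = 2.
Cage f's pair has product 12, leaving R2C4 = 6.
2 is placed in row 2, so R2C6 = 1.
The 4 cells of cage h must have product 150, leaving R3C4 = 1.
The 4 cells of cage h must have product 150; hence R3C5 = 5.
Column 6 already has 1, leaving R3C6 = 2.
Column 4 now contains 6; hence R4C4 = 4.
Row 4 now contains 4; hence R4C5 = 6.
6 is placed in column 6, leaving R4C6 = 3.
5 is placed in column 5, leaving R5C5 = 2.
4 is placed in column 4, so R6C4 = 2.
Column 5 now contains 2, which forces R6C5 = 4.
Row 5 already has 2, leaving R5C4 = 5.
Filled in: 2 6 4 3 1 5 / 4 5 2 6 3 1 / 3 4 6 1 5 2 / 1 2 5 4 6 3 / 6 1 3 5 2 4 / 5 3 1 2 4 6.

2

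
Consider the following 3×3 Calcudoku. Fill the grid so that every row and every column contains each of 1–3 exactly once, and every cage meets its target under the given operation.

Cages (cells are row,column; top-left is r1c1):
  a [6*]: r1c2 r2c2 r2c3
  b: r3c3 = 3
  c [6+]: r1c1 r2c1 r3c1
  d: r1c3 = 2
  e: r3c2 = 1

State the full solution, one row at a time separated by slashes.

D is a freebie, which forces r1c3 = 2.
Cage e is given, leaving r3c2 = 1.
B is a freebie, leaving r3c3 = 3.
1 is placed in column 2; hence r1c2 = 3.
The 3 cells of cage a must have product 6, leaving r2c2 = 2.
3 is placed in column 3, so r2c3 = 1.
Row 3 already has 3, which forces r3c1 = 2.
3 is placed in row 1, so r1c1 = 1.
Row 2 now contains 1, so r2c1 = 3.

1 3 2 / 3 2 1 / 2 1 3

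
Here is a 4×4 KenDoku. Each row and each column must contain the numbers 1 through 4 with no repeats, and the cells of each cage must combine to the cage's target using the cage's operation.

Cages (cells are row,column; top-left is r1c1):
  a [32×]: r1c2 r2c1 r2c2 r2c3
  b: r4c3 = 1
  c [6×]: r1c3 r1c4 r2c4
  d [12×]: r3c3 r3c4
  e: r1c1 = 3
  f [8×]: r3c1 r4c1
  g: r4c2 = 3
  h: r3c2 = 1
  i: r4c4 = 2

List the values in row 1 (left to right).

3 4 2 1

Cage e is given, which forces r1c1 = 3.
Cage a has product 32, leaving r1c2 = 4.
Cage h is a single given cell; hence r3c2 = 1.
Cage g is a single given cell, so r4c2 = 3.
Cage b is given, which forces r4c3 = 1.
Cage i is a single given cell, which forces r4c4 = 2.
1 is placed in column 3, which forces r1c3 = 2.
Column 4 now contains 2, leaving r1c4 = 1.
The 4 cells of cage a must have product 32, which forces r2c1 = 1.
Column 2 now contains 1, which forces r2c2 = 2.
Cage a needs product 32; hence r2c3 = 4.
Cage c needs product 6, so r2c4 = 3.
Cage f's pair has product 8, which forces r3c1 = 2.
Column 3 already has 4, leaving r3c3 = 3.
Column 4 now contains 3; hence r3c4 = 4.
Row 4 now contains 2, leaving r4c1 = 4.
Completed grid: 3 4 2 1 / 1 2 4 3 / 2 1 3 4 / 4 3 1 2.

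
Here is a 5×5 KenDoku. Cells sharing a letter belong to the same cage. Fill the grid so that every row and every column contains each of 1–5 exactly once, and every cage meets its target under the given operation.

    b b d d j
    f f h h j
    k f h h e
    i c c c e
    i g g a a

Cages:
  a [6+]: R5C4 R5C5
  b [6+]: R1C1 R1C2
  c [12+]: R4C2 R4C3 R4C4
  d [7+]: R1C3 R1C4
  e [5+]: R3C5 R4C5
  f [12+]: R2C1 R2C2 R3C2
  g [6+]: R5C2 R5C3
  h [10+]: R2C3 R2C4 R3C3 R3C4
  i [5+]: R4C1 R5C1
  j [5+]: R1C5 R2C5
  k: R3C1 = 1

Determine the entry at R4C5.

1

K is a freebie, which forces R3C1 = 1.
The only place for 1 in row 4 is R4C5.
Cage e needs two cells with sum 5, which forces R3C5 = 4.
The only place for 1 in row 1 is R1C2.
Cage b needs two cells with sum 6; hence R1C1 = 5.
In row 1, 2 can only go at R1C5, so R1C5 = 2.
Column 5 already has 2, leaving R2C5 = 3.
Cage a's pair has sum 6, leaving R5C4 = 1.
Column 5 already has 2; hence R5C5 = 5.
Row 2 now contains 3; hence R2C1 = 4.
The 3 cells of cage f must have sum 12, so R2C2 = 5.
Cage h needs sum 10, so R2C3 = 1.
Row 2 now contains 4; hence R2C4 = 2.
The 3 cells of cage f must have sum 12; hence R3C2 = 3.
3 is placed in row 3; hence R3C3 = 2.
3 is placed in row 3; hence R3C4 = 5.
Column 2 already has 3, so R4C2 = 4.
Row 4 now contains 4, which forces R4C4 = 3.
Column 2 now contains 4, which forces R5C2 = 2.
Column 3 now contains 2, leaving R5C3 = 4.
Column 3 already has 4, so R1C3 = 3.
Column 4 already has 3, which forces R1C4 = 4.
Row 4 already has 3; hence R4C1 = 2.
Row 4 already has 3, so R4C3 = 5.
2 is placed in row 5, leaving R5C1 = 3.
Filled in: 5 1 3 4 2 / 4 5 1 2 3 / 1 3 2 5 4 / 2 4 5 3 1 / 3 2 4 1 5.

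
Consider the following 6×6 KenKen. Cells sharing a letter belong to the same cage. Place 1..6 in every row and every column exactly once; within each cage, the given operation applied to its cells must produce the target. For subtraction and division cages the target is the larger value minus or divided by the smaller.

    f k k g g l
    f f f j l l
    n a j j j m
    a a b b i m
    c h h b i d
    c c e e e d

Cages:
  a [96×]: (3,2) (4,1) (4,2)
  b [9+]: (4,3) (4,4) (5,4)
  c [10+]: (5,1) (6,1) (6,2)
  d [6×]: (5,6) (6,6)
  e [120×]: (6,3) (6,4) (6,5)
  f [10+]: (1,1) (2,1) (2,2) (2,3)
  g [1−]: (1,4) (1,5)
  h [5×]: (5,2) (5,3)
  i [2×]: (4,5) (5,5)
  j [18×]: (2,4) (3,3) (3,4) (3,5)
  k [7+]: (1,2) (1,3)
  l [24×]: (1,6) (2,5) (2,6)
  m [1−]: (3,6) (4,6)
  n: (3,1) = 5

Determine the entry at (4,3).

3

Cage n is given, which forces (3,1) = 5.
Cage a needs product 96, which forces (3,2) = 4.
Cage a needs product 96, so (4,1) = 4.
Cage a needs product 96, leaving (4,2) = 6.
Row 5 needs a 4, and only (5,4) is open for it.
The only place for 5 in row 4 is (4,6).
Cage m needs two cells with difference 1, which forces (3,6) = 6.
Cage j needs product 18; hence (2,4) = 3.
Column 4 now contains 3; hence (4,4) = 2.
Row 4 already has 2, so (4,5) = 1.
Column 5 now contains 1, leaving (5,5) = 2.
Row 5 now contains 2; hence (5,6) = 3.
Column 6 now contains 3, leaving (6,6) = 2.
Cage l has product 24, which forces (2,5) = 6.
The 4 cells of cage j must have product 18, which forces (3,3) = 2.
Column 4 now contains 2, so (3,4) = 1.
Column 5 already has 2; hence (3,5) = 3.
Row 4 already has 2, which forces (4,3) = 3.
The only place for 5 in row 2 is (2,3).
Cage f has sum 10, which forces (1,1) = 2.
Cage f needs sum 10, which forces (2,1) = 1.
Cage f needs sum 10, which forces (2,2) = 2.
Row 2 already has 1, leaving (2,6) = 4.
1 is placed in column 1, leaving (5,1) = 6.
The two cells of cage h must have product 5, so (5,2) = 5.
Column 3 already has 5, leaving (5,3) = 1.
Column 1 already has 6; hence (6,1) = 3.
Row 6 now contains 3, which forces (6,2) = 1.
Column 2 now contains 1, which forces (1,2) = 3.
Cage k's pair has sum 7, so (1,3) = 4.
Row 1 now contains 4, which forces (1,5) = 5.
Column 6 now contains 4, so (1,6) = 1.
Column 3 already has 4, leaving (6,3) = 6.
6 is placed in row 6, which forces (6,4) = 5.
Column 5 now contains 5; hence (6,5) = 4.
5 is placed in row 1; hence (1,4) = 6.
Filled in: 2 3 4 6 5 1 / 1 2 5 3 6 4 / 5 4 2 1 3 6 / 4 6 3 2 1 5 / 6 5 1 4 2 3 / 3 1 6 5 4 2.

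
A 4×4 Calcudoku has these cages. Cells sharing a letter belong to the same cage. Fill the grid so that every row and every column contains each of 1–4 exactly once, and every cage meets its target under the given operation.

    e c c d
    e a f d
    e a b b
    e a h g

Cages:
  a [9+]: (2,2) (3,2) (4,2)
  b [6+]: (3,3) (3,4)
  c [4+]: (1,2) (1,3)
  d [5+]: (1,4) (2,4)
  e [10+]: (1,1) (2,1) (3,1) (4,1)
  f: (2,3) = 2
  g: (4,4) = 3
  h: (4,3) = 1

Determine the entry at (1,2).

1

Cage f is a single given cell, which forces (2,3) = 2.
Column 3 now contains 2; hence (3,3) = 4.
Row 3 now contains 4, which forces (3,4) = 2.
Cage h is given, so (4,3) = 1.
Cage g is a single given cell; hence (4,4) = 3.
Cage c needs two cells with sum 4, leaving (1,2) = 1.
Column 3 already has 1, which forces (1,3) = 3.
1 is placed in row 1, which forces (1,4) = 4.
Cage a needs sum 9; hence (2,2) = 4.
Column 4 already has 4, leaving (2,4) = 1.
Row 3 now contains 2, leaving (3,2) = 3.
Cage a has sum 9; hence (4,2) = 2.
Row 1 now contains 4, which forces (1,1) = 2.
Row 2 now contains 1; hence (2,1) = 3.
Row 3 now contains 3; hence (3,1) = 1.
Row 4 already has 2, which forces (4,1) = 4.
Filled in: 2 1 3 4 / 3 4 2 1 / 1 3 4 2 / 4 2 1 3.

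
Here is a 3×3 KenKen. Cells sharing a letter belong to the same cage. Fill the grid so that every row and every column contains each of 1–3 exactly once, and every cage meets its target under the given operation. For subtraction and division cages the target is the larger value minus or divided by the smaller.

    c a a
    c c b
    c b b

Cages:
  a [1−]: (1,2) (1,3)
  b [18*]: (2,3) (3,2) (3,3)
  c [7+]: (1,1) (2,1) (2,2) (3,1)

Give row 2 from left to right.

2 1 3

The 4 cells of cage c must have sum 7, which forces (2,2) = 1.
Cage b has product 18, which forces (2,3) = 3.
The 3 cells of cage b must have product 18, leaving (3,2) = 3.
Cage b has product 18, so (3,3) = 2.
Cage c needs sum 7, so (1,1) = 3.
Column 2 already has 3, which forces (1,2) = 2.
Column 3 already has 2; hence (1,3) = 1.
Row 2 now contains 3; hence (2,1) = 2.
Row 3 already has 2, which forces (3,1) = 1.
The full grid is 3 2 1 / 2 1 3 / 1 3 2.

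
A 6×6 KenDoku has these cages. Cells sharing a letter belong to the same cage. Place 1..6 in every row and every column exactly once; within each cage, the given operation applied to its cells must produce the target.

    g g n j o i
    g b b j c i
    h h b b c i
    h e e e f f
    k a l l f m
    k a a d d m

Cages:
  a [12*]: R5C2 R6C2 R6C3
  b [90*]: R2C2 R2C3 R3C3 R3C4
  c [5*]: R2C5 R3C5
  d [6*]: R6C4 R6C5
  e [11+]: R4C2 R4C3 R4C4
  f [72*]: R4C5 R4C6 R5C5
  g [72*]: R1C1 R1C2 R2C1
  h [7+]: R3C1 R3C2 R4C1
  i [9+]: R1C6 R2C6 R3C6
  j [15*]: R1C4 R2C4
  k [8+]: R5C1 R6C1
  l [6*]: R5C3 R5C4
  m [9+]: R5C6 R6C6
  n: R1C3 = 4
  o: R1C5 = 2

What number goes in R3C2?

Cage n is a single given cell, leaving R1C3 = 4.
Cage o is given, leaving R1C5 = 2.
Cage g has product 72, which forces R2C1 = 4.
The only place for 1 in row 1 is R1C6.
In row 1, 5 can only go at R1C4, so R1C4 = 5.
Column 4 now contains 5; hence R2C4 = 3.
The 4 cells of cage b must have product 90, so R3C3 = 3.
The only place for 2 in row 2 is R2C6.
Column 6 already has 2, leaving R3C6 = 6.
Row 3 already has 6, which forces R3C4 = 1.
Row 3 now contains 1, which forces R3C5 = 5.
1 is placed in column 4; hence R5C4 = 6.
Column 4 already has 6, which forces R6C4 = 2.
5 is placed in column 5; hence R2C5 = 1.
Row 3 already has 5; hence R3C1 = 2.
Row 3 now contains 1, which forces R3C2 = 4.
The 3 cells of cage h must have sum 7; hence R4C1 = 1.
Column 4 already has 2; hence R4C4 = 4.
Cage f has product 72, so R4C5 = 6.
4 is placed in row 4, which forces R4C6 = 3.
Row 5 already has 6; hence R5C3 = 1.
Column 3 now contains 1; hence R6C3 = 6.
Cage d's pair has product 6; hence R6C5 = 3.
Cage b has product 90, leaving R2C2 = 6.
Column 3 now contains 6; hence R2C3 = 5.
Column 3 now contains 5, leaving R4C3 = 2.
Cage k needs two cells with sum 8; hence R5C1 = 3.
Cage a needs product 12, which forces R5C2 = 2.
3 is placed in column 5; hence R5C5 = 4.
Row 5 already has 4, which forces R5C6 = 5.
Row 6 already has 3, leaving R6C1 = 5.
Row 6 already has 3, leaving R6C2 = 1.
5 is placed in column 6, so R6C6 = 4.
3 is placed in column 1, so R1C1 = 6.
Column 2 now contains 6, so R1C2 = 3.
Row 4 now contains 2, so R4C2 = 5.
Filled in: 6 3 4 5 2 1 / 4 6 5 3 1 2 / 2 4 3 1 5 6 / 1 5 2 4 6 3 / 3 2 1 6 4 5 / 5 1 6 2 3 4.

4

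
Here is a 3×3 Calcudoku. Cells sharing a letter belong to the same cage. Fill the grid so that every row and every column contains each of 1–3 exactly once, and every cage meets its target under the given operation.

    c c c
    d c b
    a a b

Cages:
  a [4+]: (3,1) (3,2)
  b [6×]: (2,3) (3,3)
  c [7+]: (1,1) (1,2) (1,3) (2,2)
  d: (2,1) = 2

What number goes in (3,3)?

Cage d is a single given cell, so (2,1) = 2.
The 4 cells of cage c must have sum 7, so (2,2) = 1.
2 is placed in row 2, which forces (2,3) = 3.
1 is placed in column 2, leaving (3,2) = 3.
Column 3 already has 3, leaving (3,3) = 2.
Cage c has sum 7, so (1,1) = 3.
3 is placed in column 2, leaving (1,2) = 2.
Column 3 now contains 2, which forces (1,3) = 1.
3 is placed in row 3, so (3,1) = 1.
Completed grid: 3 2 1 / 2 1 3 / 1 3 2.

2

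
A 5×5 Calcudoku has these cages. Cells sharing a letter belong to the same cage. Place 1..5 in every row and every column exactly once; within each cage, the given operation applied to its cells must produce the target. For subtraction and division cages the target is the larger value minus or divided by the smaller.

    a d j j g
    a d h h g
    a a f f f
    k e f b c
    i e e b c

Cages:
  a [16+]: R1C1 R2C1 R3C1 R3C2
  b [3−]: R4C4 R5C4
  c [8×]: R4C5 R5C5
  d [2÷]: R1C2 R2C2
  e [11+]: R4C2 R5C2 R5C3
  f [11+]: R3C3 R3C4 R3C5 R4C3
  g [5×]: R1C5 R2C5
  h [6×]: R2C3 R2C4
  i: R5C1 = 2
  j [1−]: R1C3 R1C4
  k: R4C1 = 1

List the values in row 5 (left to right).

2 5 3 1 4

Cage k is given, which forces R4C1 = 1.
I is a freebie, so R5C1 = 2.
Row 5 already has 2, leaving R5C5 = 4.
Cage a has sum 16, which forces R3C2 = 4.
4 is placed in column 5; hence R4C5 = 2.
Row 4 now contains 2; hence R4C4 = 4.
Cage b's pair has difference 3; hence R5C4 = 1.
Cage e has sum 11, leaving R4C2 = 3.
3 is placed in row 4, so R4C3 = 5.
1 is placed in row 5, leaving R5C2 = 5.
Cage e has sum 11; hence R5C3 = 3.
Column 3 now contains 3; hence R2C3 = 2.
The two cells of cage h must have product 6, which forces R2C4 = 3.
Column 3 now contains 2, leaving R3C3 = 1.
Column 4 already has 3, which forces R3C4 = 2.
Row 3 already has 1, so R3C5 = 3.
Cage a needs sum 16; hence R1C1 = 3.
Cage d needs two cells with quotient 2; hence R1C2 = 2.
1 is placed in column 3, so R1C3 = 4.
Column 4 now contains 2, which forces R1C4 = 5.
5 is placed in row 1, which forces R1C5 = 1.
Cage a has sum 16, which forces R2C1 = 4.
Row 2 now contains 2, so R2C2 = 1.
Column 5 now contains 1, which forces R2C5 = 5.
Row 3 now contains 3, so R3C1 = 5.
Completed grid: 3 2 4 5 1 / 4 1 2 3 5 / 5 4 1 2 3 / 1 3 5 4 2 / 2 5 3 1 4.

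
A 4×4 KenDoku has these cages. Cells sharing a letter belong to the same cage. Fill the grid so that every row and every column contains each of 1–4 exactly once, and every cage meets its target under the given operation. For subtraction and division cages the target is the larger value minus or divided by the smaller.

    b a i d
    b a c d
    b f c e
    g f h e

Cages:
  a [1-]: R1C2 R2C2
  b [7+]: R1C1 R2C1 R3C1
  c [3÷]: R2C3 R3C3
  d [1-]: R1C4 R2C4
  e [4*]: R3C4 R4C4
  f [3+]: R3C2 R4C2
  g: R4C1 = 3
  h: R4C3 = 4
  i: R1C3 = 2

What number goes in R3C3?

3

Cage i is given; hence R1C3 = 2.
Cage g is a single given cell, leaving R4C1 = 3.
Cage h is a single given cell, so R4C3 = 4.
Row 4 already has 4, so R4C4 = 1.
Cage f's pair has sum 3, so R3C2 = 1.
Row 3 now contains 1, leaving R3C3 = 3.
Column 4 already has 1, which forces R3C4 = 4.
Row 4 already has 1; hence R4C2 = 2.
Column 4 already has 4, leaving R1C4 = 3.
Column 3 already has 3; hence R2C3 = 1.
The two cells of cage d must have difference 1, which forces R2C4 = 2.
Row 3 now contains 4, which forces R3C1 = 2.
Cage b has sum 7, which forces R1C1 = 1.
3 is placed in row 1; hence R1C2 = 4.
Row 2 already has 1, which forces R2C1 = 4.
Cage a needs two cells with difference 1, leaving R2C2 = 3.
Completed grid: 1 4 2 3 / 4 3 1 2 / 2 1 3 4 / 3 2 4 1.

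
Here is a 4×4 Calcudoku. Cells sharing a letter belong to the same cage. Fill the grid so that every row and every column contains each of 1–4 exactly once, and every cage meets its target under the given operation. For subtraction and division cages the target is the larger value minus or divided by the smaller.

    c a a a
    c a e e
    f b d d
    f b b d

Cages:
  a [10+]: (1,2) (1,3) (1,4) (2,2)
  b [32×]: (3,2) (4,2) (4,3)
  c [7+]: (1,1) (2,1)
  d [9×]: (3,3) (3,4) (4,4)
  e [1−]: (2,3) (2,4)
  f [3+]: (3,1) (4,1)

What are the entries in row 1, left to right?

Cage b needs product 32, leaving (3,2) = 4.
The 3 cells of cage d must have product 9, leaving (3,3) = 3.
Cage d has product 9, leaving (3,4) = 1.
The 3 cells of cage b must have product 32; hence (4,2) = 2.
Cage b needs product 32, so (4,3) = 4.
The 3 cells of cage d must have product 9, so (4,4) = 3.
Cage a has sum 10; hence (1,3) = 2.
Cage a has sum 10, leaving (1,4) = 4.
The two cells of cage e must have difference 1; hence (2,3) = 1.
Cage e's pair has difference 1, leaving (2,4) = 2.
1 is placed in row 3, so (3,1) = 2.
2 is placed in row 4, leaving (4,1) = 1.
Row 1 already has 4, which forces (1,1) = 3.
Cage a needs sum 10, which forces (1,2) = 1.
The two cells of cage c must have sum 7, so (2,1) = 4.
1 is placed in row 2, which forces (2,2) = 3.
Completed grid: 3 1 2 4 / 4 3 1 2 / 2 4 3 1 / 1 2 4 3.

3 1 2 4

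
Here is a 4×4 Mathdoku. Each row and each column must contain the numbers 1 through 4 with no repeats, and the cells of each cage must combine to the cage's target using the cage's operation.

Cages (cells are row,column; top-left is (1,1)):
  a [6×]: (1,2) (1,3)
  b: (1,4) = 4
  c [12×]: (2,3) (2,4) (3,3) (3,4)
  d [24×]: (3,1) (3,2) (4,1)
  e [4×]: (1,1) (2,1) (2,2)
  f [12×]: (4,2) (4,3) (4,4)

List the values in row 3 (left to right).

3 4 1 2

Cage b is a single given cell, so (1,4) = 4.
In row 1, 1 can only go at (1,1), so (1,1) = 1.
Column 1 now contains 1; hence (2,1) = 4.
The 3 cells of cage e must have product 4, which forces (2,2) = 1.
Cage d needs product 24, which forces (3,2) = 4.
Column 2 already has 4; hence (4,2) = 3.
3 is placed in row 4; hence (4,4) = 1.
Column 2 already has 3, so (1,2) = 2.
The two cells of cage a must have product 6, so (1,3) = 3.
The 4 cells of cage c must have product 12, which forces (2,3) = 2.
Cage c has product 12; hence (2,4) = 3.
The 3 cells of cage d must have product 24, leaving (3,1) = 3.
Cage c needs product 12, leaving (3,3) = 1.
Column 4 already has 1; hence (3,4) = 2.
3 is placed in row 4, so (4,1) = 2.
Row 4 already has 1, so (4,3) = 4.
Filled in: 1 2 3 4 / 4 1 2 3 / 3 4 1 2 / 2 3 4 1.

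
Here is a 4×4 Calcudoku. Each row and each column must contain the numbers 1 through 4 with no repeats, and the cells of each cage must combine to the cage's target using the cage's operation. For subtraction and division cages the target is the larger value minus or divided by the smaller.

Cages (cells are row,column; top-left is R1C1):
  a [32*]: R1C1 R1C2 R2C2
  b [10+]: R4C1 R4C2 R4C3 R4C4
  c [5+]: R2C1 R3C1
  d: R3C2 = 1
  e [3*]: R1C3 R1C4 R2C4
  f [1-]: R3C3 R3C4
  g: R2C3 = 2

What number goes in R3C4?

The 3 cells of cage a must have product 32, so R1C1 = 4.
Cage a needs product 32; hence R1C2 = 2.
The 3 cells of cage e must have product 3, leaving R1C3 = 1.
Cage e needs product 3, so R1C4 = 3.
Cage a has product 32, which forces R2C2 = 4.
Cage g is a single given cell, so R2C3 = 2.
Cage e needs product 3, so R2C4 = 1.
Cage d is given; hence R3C2 = 1.
Column 2 already has 1, so R4C2 = 3.
Row 4 now contains 3, so R4C3 = 4.
4 is placed in row 4; hence R4C4 = 2.
Row 2 already has 1; hence R2C1 = 3.
The two cells of cage c must have sum 5, which forces R3C1 = 2.
Column 3 now contains 4, leaving R3C3 = 3.
Column 4 now contains 2, so R3C4 = 4.
2 is placed in row 4, so R4C1 = 1.
The full grid is 4 2 1 3 / 3 4 2 1 / 2 1 3 4 / 1 3 4 2.

4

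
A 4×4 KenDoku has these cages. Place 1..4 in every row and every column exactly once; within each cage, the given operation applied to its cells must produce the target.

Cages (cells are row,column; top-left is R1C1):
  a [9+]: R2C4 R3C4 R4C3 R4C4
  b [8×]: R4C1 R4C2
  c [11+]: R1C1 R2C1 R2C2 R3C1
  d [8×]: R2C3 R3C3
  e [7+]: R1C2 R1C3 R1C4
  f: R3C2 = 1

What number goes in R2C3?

4

F is a freebie, which forces R3C2 = 1.
Row 1 needs a 3, and only R1C1 is open for it.
In row 3, 3 can only go at R3C4, so R3C4 = 3.
The only place for 3 in row 2 is R2C2.
The 4 cells of cage c must have sum 11, which forces R2C1 = 1.
Row 2 now contains 1, leaving R2C4 = 2.
Cage c needs sum 11; hence R3C1 = 4.
4 is placed in row 3, which forces R3C3 = 2.
4 is placed in column 1; hence R4C1 = 2.
Row 4 already has 2, leaving R4C2 = 4.
Row 4 already has 4, which forces R4C4 = 1.
4 is placed in column 2, so R1C2 = 2.
The 3 cells of cage e must have sum 7, leaving R1C3 = 1.
Column 4 now contains 1, so R1C4 = 4.
Row 2 now contains 2, so R2C3 = 4.
1 is placed in row 4, so R4C3 = 3.
Completed grid: 3 2 1 4 / 1 3 4 2 / 4 1 2 3 / 2 4 3 1.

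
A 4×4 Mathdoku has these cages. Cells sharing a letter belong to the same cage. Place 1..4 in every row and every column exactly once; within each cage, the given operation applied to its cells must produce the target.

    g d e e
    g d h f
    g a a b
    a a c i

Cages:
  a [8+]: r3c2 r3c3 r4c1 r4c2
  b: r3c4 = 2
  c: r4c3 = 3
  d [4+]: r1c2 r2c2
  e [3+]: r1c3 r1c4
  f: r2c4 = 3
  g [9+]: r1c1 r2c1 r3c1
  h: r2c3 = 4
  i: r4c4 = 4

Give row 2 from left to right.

H is a freebie, leaving r2c3 = 4.
F is a freebie, so r2c4 = 3.
Cage b is a single given cell, leaving r3c4 = 2.
Cage c is a single given cell, so r4c3 = 3.
Cage i is a single given cell, leaving r4c4 = 4.
The two cells of cage d must have sum 4, leaving r1c2 = 3.
Cage e needs two cells with sum 3, leaving r1c3 = 2.
Column 4 now contains 2, leaving r1c4 = 1.
Row 2 already has 3, so r2c1 = 2.
Row 2 already has 3, which forces r2c2 = 1.
Cage a needs sum 8, so r3c2 = 4.
3 is placed in column 3, which forces r3c3 = 1.
Column 1 already has 2; hence r4c1 = 1.
Column 2 now contains 1, which forces r4c2 = 2.
3 is placed in row 1, which forces r1c1 = 4.
Row 3 already has 4, which forces r3c1 = 3.
The full grid is 4 3 2 1 / 2 1 4 3 / 3 4 1 2 / 1 2 3 4.

2 1 4 3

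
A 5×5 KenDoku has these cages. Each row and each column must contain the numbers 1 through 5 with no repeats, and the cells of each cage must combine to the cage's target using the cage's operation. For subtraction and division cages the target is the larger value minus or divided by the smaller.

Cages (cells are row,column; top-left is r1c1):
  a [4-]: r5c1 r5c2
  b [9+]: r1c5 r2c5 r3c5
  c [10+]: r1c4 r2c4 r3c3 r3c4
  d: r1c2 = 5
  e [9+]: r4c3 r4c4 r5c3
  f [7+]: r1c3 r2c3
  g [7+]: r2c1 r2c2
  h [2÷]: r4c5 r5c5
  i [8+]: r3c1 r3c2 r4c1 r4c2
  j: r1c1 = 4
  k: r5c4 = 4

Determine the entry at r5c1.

5

J is a freebie, so r1c1 = 4.
Cage d is given; hence r1c2 = 5.
5 is placed in column 2, so r5c2 = 1.
Cage k is a single given cell, which forces r5c4 = 4.
Row 5 already has 4, which forces r5c5 = 2.
Row 5 already has 1, leaving r5c1 = 5.
Row 5 now contains 5, so r5c3 = 3.
Column 3 now contains 3, so r1c3 = 2.
5 is placed in column 1, so r2c1 = 3.
Cage g's pair has sum 7, leaving r2c2 = 4.
Cage f needs two cells with sum 7, which forces r2c3 = 5.
Row 2 now contains 5, so r2c5 = 1.
Column 5 now contains 1, leaving r4c5 = 4.
Column 5 now contains 1; hence r1c5 = 3.
Row 2 now contains 1; hence r2c4 = 2.
The 4 cells of cage c must have sum 10, leaving r3c3 = 4.
Cage b has sum 9, so r3c5 = 5.
Row 4 now contains 4, leaving r4c3 = 1.
The 3 cells of cage e must have sum 9, which forces r4c4 = 5.
3 is placed in row 1, so r1c4 = 1.
Cage i has sum 8; hence r3c1 = 1.
Cage i needs sum 8, leaving r3c2 = 2.
The 4 cells of cage c must have sum 10, so r3c4 = 3.
Row 4 now contains 1, leaving r4c1 = 2.
Cage i needs sum 8; hence r4c2 = 3.
Completed grid: 4 5 2 1 3 / 3 4 5 2 1 / 1 2 4 3 5 / 2 3 1 5 4 / 5 1 3 4 2.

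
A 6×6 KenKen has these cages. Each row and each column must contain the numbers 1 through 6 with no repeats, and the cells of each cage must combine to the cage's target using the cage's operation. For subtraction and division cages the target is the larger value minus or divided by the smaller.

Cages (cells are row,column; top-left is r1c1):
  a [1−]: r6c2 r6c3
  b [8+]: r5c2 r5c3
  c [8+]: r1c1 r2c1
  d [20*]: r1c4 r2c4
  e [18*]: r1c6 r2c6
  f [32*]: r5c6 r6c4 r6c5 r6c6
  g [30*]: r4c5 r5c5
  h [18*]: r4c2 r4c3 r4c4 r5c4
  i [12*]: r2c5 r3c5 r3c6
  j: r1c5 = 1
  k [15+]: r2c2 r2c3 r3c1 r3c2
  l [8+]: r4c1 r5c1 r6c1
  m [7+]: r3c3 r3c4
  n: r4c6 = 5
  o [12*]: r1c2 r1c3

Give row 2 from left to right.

6 1 5 4 2 3

J is a freebie; hence r1c5 = 1.
Cage n is given, which forces r4c6 = 5.
The 4 cells of cage f must have product 32, leaving r5c6 = 4.
5 is placed in row 4, so r4c5 = 6.
Cage g's pair has product 30, leaving r5c5 = 5.
Cage h has product 18; hence r5c4 = 3.
In row 4, 4 can only go at r4c1, so r4c1 = 4.
Cage l has sum 8, which forces r5c1 = 1.
Cage l needs sum 8; hence r6c1 = 3.
In row 1, 5 can only go at r1c4, so r1c4 = 5.
Column 4 already has 5, so r2c4 = 4.
The 4 cells of cage f must have product 32; hence r6c5 = 4.
Cage i has product 12, which forces r2c5 = 2.
Column 5 now contains 4, so r3c5 = 3.
The 3 cells of cage i must have product 12, leaving r3c6 = 2.
Column 6 already has 2, so r6c6 = 1.
The two cells of cage c must have sum 8, leaving r1c1 = 2.
Row 2 already has 2, leaving r2c1 = 6.
6 is placed in row 2, leaving r2c6 = 3.
Column 1 already has 6; hence r3c1 = 5.
Row 6 already has 1, which forces r6c4 = 2.
3 is placed in column 6, leaving r1c6 = 6.
Cage k needs sum 15; hence r3c2 = 4.
Column 4 now contains 2; hence r4c4 = 1.
4 is placed in column 2, leaving r1c2 = 3.
Cage o needs two cells with product 12; hence r1c3 = 4.
Cage m needs two cells with sum 7, which forces r3c3 = 1.
1 is placed in column 4, leaving r3c4 = 6.
3 is placed in column 2, so r4c2 = 2.
Row 4 already has 2, which forces r4c3 = 3.
2 is placed in column 2, so r5c2 = 6.
Row 5 already has 6, leaving r5c3 = 2.
Column 2 now contains 6, leaving r6c2 = 5.
5 is placed in row 6, so r6c3 = 6.
5 is placed in column 2; hence r2c2 = 1.
1 is placed in column 3, so r2c3 = 5.
Filled in: 2 3 4 5 1 6 / 6 1 5 4 2 3 / 5 4 1 6 3 2 / 4 2 3 1 6 5 / 1 6 2 3 5 4 / 3 5 6 2 4 1.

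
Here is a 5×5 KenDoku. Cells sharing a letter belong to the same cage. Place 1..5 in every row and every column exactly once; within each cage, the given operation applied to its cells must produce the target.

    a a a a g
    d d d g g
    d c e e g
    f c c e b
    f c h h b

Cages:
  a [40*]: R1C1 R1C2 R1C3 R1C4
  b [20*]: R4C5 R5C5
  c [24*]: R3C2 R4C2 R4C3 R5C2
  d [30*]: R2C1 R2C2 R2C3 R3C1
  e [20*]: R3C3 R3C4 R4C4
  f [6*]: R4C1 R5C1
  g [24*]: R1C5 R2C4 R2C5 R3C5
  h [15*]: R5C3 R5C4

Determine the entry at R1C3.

1

The only place for 3 in row 1 is R1C5.
Row 5 needs a 1, and only R5C2 is open for it.
The only place for 1 in row 4 is R4C4.
The only place for 5 in row 4 is R4C5.
Column 5 now contains 5, so R5C5 = 4.
Cage g needs product 24; hence R2C4 = 4.
4 is placed in column 4; hence R3C4 = 5.
Column 4 now contains 5, so R5C4 = 3.
Column 4 now contains 5, leaving R1C4 = 2.
5 is placed in row 3, which forces R3C3 = 4.
Cage f's pair has product 6, so R4C1 = 3.
Row 4 now contains 3, so R4C3 = 2.
Row 5 now contains 3, so R5C1 = 2.
Row 5 now contains 3, leaving R5C3 = 5.
Column 3 now contains 5, leaving R1C3 = 1.
Cage d has product 30; hence R2C1 = 5.
The 4 cells of cage d must have product 30, leaving R2C2 = 2.
Cage d needs product 30, which forces R2C3 = 3.
Row 2 already has 2, so R2C5 = 1.
2 is placed in column 1; hence R3C1 = 1.
Cage c has product 24; hence R3C2 = 3.
Column 5 now contains 1; hence R3C5 = 2.
Row 4 now contains 2, which forces R4C2 = 4.
5 is placed in column 1, leaving R1C1 = 4.
Column 2 already has 4, leaving R1C2 = 5.
Filled in: 4 5 1 2 3 / 5 2 3 4 1 / 1 3 4 5 2 / 3 4 2 1 5 / 2 1 5 3 4.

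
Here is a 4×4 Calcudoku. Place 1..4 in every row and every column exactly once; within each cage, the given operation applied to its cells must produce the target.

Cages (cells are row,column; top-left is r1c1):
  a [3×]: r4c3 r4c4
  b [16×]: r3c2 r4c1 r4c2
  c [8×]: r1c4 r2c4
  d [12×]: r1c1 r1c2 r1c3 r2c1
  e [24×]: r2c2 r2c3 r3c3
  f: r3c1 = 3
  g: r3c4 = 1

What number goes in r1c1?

Cage f is given, leaving r3c1 = 3.
Cage g is a single given cell, which forces r3c4 = 1.
1 is placed in column 4, which forces r4c4 = 3.
Row 4 now contains 3, leaving r4c3 = 1.
Cage b needs product 16, leaving r3c2 = 2.
2 is placed in row 3, so r3c3 = 4.
The 3 cells of cage b must have product 16, leaving r4c1 = 2.
Row 4 now contains 1, leaving r4c2 = 4.
Cage d needs product 12, which forces r1c1 = 4.
Cage d needs product 12, so r1c2 = 1.
Cage d needs product 12, so r1c3 = 3.
Row 1 already has 4, so r1c4 = 2.
Column 1 now contains 2, so r2c1 = 1.
Column 2 already has 4, so r2c2 = 3.
The 3 cells of cage e must have product 24, which forces r2c3 = 2.
2 is placed in column 4, which forces r2c4 = 4.
Completed grid: 4 1 3 2 / 1 3 2 4 / 3 2 4 1 / 2 4 1 3.

4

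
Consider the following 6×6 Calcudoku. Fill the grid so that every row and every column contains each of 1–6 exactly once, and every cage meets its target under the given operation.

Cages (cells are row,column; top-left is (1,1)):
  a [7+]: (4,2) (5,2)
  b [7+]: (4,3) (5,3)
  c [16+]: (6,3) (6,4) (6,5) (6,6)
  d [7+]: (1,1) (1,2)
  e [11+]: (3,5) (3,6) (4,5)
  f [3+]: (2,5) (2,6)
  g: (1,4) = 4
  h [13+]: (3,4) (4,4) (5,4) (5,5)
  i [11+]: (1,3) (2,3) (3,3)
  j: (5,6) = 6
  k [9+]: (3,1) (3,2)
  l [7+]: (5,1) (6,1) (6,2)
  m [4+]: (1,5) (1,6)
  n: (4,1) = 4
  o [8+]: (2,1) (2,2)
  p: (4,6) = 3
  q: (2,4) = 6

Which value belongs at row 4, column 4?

1

Cage g is given, leaving (1,4) = 4.
Q is a freebie, so (2,4) = 6.
N is a freebie, so (4,1) = 4.
P is a freebie, leaving (4,6) = 3.
Cage j is a single given cell, so (5,6) = 6.
The two cells of cage m must have sum 4, which forces (1,5) = 3.
3 is placed in column 6, leaving (1,6) = 1.
Column 6 now contains 1; hence (2,6) = 2.
Row 2 already has 2; hence (2,5) = 1.
In row 1, 6 can only go at (1,3), so (1,3) = 6.
Cage c needs sum 16, so (6,5) = 6.
In row 2, 4 can only go at (2,3), so (2,3) = 4.
Cage i needs sum 11; hence (3,3) = 1.
Row 4 needs a 1, and only (4,4) is open for it.
Cage c needs sum 16, leaving (6,6) = 5.
5 is placed in column 6, so (3,6) = 4.
Row 3 needs a 2, and only (3,5) is open for it.
Column 5 already has 2, leaving (4,5) = 5.
Column 5 now contains 5, leaving (5,5) = 4.
Row 4 now contains 5, leaving (4,3) = 2.
Cage b needs two cells with sum 7; hence (5,3) = 5.
Row 5 already has 5, which forces (5,4) = 3.
Column 3 already has 2, so (6,3) = 3.
3 is placed in column 4, leaving (6,4) = 2.
3 is placed in column 4, which forces (3,4) = 5.
2 is placed in row 4, which forces (4,2) = 6.
The 3 cells of cage l must have sum 7, which forces (5,1) = 2.
Row 5 already has 5, so (5,2) = 1.
Row 6 already has 2, which forces (6,1) = 1.
Row 6 already has 2, leaving (6,2) = 4.
2 is placed in column 1, leaving (1,1) = 5.
Cage d's pair has sum 7, so (1,2) = 2.
Column 1 now contains 5; hence (2,1) = 3.
Row 2 already has 3, leaving (2,2) = 5.
Cage k needs two cells with sum 9, leaving (3,1) = 6.
6 is placed in column 2, which forces (3,2) = 3.
The full grid is 5 2 6 4 3 1 / 3 5 4 6 1 2 / 6 3 1 5 2 4 / 4 6 2 1 5 3 / 2 1 5 3 4 6 / 1 4 3 2 6 5.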